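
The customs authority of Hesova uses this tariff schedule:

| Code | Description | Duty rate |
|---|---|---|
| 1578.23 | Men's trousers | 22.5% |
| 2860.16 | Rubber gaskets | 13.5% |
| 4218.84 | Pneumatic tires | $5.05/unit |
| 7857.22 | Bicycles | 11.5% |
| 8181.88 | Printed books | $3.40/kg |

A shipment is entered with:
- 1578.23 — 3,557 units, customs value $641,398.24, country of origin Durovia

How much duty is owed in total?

$144,314.60

Line 1 (1578.23, Durovia, 3,557 units, $641,398.24):
Base rate for 1578.23 is 22.5%.
Duty = $641,398.24 × 22.5% = $144,314.60.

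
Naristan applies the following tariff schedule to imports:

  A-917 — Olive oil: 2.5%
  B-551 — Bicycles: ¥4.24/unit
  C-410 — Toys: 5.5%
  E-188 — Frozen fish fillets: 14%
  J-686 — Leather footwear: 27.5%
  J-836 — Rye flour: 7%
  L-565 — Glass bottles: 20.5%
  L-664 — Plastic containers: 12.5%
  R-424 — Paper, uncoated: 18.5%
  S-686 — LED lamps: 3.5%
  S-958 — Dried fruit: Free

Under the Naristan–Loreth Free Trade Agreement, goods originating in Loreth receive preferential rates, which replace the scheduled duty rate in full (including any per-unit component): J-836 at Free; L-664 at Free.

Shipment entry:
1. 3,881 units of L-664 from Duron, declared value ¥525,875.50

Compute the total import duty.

¥65,734.44

Line 1 (L-664, Duron, 3,881 units, ¥525,875.50):
Base rate for L-664 is 12.5%.
L-664 has an FTA preferential rate, but origin Duron is not Loreth; base rate stands.
Duty = ¥525,875.50 × 12.5% = ¥65,734.44.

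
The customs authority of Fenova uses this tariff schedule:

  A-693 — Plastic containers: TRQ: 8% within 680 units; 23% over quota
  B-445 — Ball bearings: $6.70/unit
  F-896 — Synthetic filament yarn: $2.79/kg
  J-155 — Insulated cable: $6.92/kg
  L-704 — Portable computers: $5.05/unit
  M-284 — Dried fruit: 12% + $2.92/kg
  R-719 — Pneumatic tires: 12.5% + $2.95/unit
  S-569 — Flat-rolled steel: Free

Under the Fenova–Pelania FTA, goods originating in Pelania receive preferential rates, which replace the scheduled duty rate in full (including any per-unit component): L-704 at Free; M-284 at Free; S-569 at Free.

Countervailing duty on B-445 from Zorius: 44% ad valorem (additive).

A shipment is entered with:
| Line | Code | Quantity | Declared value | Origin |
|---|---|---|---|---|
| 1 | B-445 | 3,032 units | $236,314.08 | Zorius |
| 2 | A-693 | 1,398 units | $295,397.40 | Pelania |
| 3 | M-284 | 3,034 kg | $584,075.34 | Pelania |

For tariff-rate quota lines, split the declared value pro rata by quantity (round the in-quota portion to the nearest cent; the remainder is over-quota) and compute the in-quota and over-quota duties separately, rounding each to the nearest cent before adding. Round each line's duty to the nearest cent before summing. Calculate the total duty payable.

Line 1 (B-445, Zorius, 3,032 units, $236,314.08):
Base rate for B-445 is $6.70/unit.
Additional duty on B-445 from Zorius: +44% ad valorem. Applied ad valorem rate = 44%.
Duty = $236,314.08 × 44% + 3,032 × $6.70 = $124,292.60.
Line 2 (A-693, Pelania, 1,398 units, $295,397.40):
Code A-693 is under a tariff-rate quota (threshold 680 units). In-quota: 680 units at 8%; over-quota: 718 units at 23%.
Pro-rata value split: in-quota = $295,397.40 × 680/1,398 = $143,684.00; over-quota = $295,397.40 − $143,684.00 = $151,713.40.
In-quota duty = $143,684.00 × 8% = $11,494.72. Over-quota duty = $151,713.40 × 23% = $34,894.08.
Line duty = $11,494.72 + $34,894.08 = $46,388.80.
Line 3 (M-284, Pelania, 3,034 kg, $584,075.34):
Base rate for M-284 is 12% + $2.92/kg.
Origin Pelania qualifies under the Fenova–Pelania agreement and M-284 is covered: preferential rate Free applies instead.
Duty = $584,075.34 × 0% = $0.00.
Total = $124,292.60 + $46,388.80 + $0.00 = $170,681.40.

$170,681.40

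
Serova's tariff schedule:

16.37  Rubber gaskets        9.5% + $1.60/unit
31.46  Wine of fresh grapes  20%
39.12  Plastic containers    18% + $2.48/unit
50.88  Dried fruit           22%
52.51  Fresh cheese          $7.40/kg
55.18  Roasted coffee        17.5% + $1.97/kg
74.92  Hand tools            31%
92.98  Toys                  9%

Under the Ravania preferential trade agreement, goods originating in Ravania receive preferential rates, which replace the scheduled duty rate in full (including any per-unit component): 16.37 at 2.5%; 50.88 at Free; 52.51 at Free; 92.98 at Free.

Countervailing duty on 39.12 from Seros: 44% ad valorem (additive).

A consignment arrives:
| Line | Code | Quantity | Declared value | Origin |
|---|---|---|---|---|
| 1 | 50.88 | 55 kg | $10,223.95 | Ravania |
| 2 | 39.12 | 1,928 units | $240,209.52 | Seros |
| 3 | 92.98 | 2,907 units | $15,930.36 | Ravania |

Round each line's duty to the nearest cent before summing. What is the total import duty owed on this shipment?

$153,711.34

Line 1 (50.88, Ravania, 55 kg, $10,223.95):
Base rate for 50.88 is 22%.
Origin Ravania qualifies under the Serova–Ravania agreement and 50.88 is covered: preferential rate Free applies instead.
Duty = $10,223.95 × 0% = $0.00.
Line 2 (39.12, Seros, 1,928 units, $240,209.52):
Base rate for 39.12 is 18% + $2.48/unit.
Additional duty on 39.12 from Seros: +44%. Applied ad valorem rate: 18% + 44% = 62%.
Duty = $240,209.52 × 62% + 1,928 × $2.48 = $153,711.34.
Line 3 (92.98, Ravania, 2,907 units, $15,930.36):
Base rate for 92.98 is 9%.
Origin Ravania qualifies under the Serova–Ravania agreement and 92.98 is covered: preferential rate Free applies instead.
Duty = $15,930.36 × 0% = $0.00.
Total = $0.00 + $153,711.34 + $0.00 = $153,711.34.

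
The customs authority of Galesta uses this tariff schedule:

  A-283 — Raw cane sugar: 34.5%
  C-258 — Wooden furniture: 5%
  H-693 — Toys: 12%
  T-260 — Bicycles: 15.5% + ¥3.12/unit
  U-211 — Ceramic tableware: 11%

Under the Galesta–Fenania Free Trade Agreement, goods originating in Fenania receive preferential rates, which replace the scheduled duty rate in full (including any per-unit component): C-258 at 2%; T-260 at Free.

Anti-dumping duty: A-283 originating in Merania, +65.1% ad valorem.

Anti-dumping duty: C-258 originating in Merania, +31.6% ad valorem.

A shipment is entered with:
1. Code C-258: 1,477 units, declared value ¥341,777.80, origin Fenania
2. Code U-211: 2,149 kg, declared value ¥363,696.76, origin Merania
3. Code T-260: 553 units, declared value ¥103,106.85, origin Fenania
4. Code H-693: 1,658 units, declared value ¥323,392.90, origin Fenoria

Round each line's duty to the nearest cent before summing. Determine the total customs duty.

Line 1 (C-258, Fenania, 1,477 units, ¥341,777.80):
Base rate for C-258 is 5%.
Origin Fenania qualifies under the Galesta–Fenania agreement and C-258 is covered: preferential rate 2% applies instead.
The additional-duty order on C-258 targets Merania, not Fenania; it does not apply.
Duty = ¥341,777.80 × 2% = ¥6,835.56.
Line 2 (U-211, Merania, 2,149 kg, ¥363,696.76):
Base rate for U-211 is 11%.
Duty = ¥363,696.76 × 11% = ¥40,006.64.
Line 3 (T-260, Fenania, 553 units, ¥103,106.85):
Base rate for T-260 is 15.5% + ¥3.12/unit.
Origin Fenania qualifies under the Galesta–Fenania agreement and T-260 is covered: preferential rate Free applies instead.
Duty = ¥103,106.85 × 0% = ¥0.00.
Line 4 (H-693, Fenoria, 1,658 units, ¥323,392.90):
Base rate for H-693 is 12%.
Duty = ¥323,392.90 × 12% = ¥38,807.15.
Total = ¥6,835.56 + ¥40,006.64 + ¥0.00 + ¥38,807.15 = ¥85,649.35.

¥85,649.35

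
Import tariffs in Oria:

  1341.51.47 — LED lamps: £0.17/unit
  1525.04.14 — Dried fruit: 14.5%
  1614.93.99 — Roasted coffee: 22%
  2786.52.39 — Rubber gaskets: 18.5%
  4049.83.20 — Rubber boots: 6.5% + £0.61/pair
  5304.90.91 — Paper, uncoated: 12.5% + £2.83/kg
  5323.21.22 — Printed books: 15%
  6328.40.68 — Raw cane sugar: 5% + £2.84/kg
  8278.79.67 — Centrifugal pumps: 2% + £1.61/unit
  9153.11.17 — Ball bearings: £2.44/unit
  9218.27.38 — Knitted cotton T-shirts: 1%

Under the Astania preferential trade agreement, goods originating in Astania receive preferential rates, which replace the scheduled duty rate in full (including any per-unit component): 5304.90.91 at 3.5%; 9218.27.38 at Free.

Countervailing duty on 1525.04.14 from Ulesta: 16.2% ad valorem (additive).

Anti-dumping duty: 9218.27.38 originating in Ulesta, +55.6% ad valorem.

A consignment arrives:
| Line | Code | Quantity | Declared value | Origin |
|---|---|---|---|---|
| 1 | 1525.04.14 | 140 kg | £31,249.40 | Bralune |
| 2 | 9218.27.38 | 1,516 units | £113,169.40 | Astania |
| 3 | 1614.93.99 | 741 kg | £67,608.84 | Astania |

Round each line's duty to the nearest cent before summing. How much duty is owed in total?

£19,405.10

Line 1 (1525.04.14, Bralune, 140 kg, £31,249.40):
Base rate for 1525.04.14 is 14.5%.
The additional-duty order on 1525.04.14 targets Ulesta, not Bralune; it does not apply.
Duty = £31,249.40 × 14.5% = £4,531.16.
Line 2 (9218.27.38, Astania, 1,516 units, £113,169.40):
Base rate for 9218.27.38 is 1%.
Origin Astania qualifies under the Oria–Astania agreement and 9218.27.38 is covered: preferential rate Free applies instead.
The additional-duty order on 9218.27.38 targets Ulesta, not Astania; it does not apply.
Duty = £113,169.40 × 0% = £0.00.
Line 3 (1614.93.99, Astania, 741 kg, £67,608.84):
Base rate for 1614.93.99 is 22%.
Origin Astania is the FTA partner but 1614.93.99 is not on the preference list; base rate stands.
Duty = £67,608.84 × 22% = £14,873.94.
Total = £4,531.16 + £0.00 + £14,873.94 = £19,405.10.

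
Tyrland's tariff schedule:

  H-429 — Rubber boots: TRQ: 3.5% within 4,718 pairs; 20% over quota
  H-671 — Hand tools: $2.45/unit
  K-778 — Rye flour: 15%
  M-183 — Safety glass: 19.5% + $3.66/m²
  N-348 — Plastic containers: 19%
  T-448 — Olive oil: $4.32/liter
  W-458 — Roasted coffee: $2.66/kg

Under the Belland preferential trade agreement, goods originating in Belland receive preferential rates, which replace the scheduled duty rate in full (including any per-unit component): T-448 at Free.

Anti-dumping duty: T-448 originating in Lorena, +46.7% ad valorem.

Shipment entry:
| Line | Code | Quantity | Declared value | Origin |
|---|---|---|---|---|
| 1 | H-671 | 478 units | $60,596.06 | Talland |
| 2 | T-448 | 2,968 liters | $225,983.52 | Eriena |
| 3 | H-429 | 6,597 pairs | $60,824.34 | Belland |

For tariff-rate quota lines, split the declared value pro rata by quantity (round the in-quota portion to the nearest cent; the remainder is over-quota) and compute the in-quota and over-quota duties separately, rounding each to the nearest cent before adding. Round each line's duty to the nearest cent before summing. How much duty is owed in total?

$18,980.24

Line 1 (H-671, Talland, 478 units, $60,596.06):
Base rate for H-671 is $2.45/unit.
Duty = 478 × $2.45 = $1,171.10.
Line 2 (T-448, Eriena, 2,968 liters, $225,983.52):
Base rate for T-448 is $4.32/liter.
T-448 has an FTA preferential rate, but origin Eriena is not Belland; base rate stands.
The additional-duty order on T-448 targets Lorena, not Eriena; it does not apply.
Duty = 2,968 × $4.32 = $12,821.76.
Line 3 (H-429, Belland, 6,597 pairs, $60,824.34):
Code H-429 is under a tariff-rate quota (threshold 4,718 pairs). In-quota: 4,718 pairs at 3.5%; over-quota: 1,879 pairs at 20%.
Pro-rata value split: in-quota = $60,824.34 × 4,718/6,597 = $43,499.96; over-quota = $60,824.34 − $43,499.96 = $17,324.38.
In-quota duty = $43,499.96 × 3.5% = $1,522.50. Over-quota duty = $17,324.38 × 20% = $3,464.88.
Line duty = $1,522.50 + $3,464.88 = $4,987.38.
Total = $1,171.10 + $12,821.76 + $4,987.38 = $18,980.24.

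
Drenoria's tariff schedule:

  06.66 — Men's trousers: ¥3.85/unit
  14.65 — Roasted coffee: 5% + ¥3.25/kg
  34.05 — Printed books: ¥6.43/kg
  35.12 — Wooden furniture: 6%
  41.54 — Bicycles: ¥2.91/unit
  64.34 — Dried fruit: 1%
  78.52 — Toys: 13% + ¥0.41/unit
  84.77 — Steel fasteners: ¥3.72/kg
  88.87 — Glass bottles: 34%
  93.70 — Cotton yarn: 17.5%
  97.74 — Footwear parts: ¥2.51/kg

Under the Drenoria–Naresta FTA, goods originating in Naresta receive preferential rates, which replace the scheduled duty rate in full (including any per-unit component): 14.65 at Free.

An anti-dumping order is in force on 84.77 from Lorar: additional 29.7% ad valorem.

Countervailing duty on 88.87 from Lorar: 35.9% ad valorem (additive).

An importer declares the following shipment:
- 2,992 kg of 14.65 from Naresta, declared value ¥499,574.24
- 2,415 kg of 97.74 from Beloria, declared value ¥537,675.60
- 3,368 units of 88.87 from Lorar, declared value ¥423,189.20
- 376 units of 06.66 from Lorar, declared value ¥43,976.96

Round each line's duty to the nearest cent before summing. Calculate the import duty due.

¥303,318.50

Line 1 (14.65, Naresta, 2,992 kg, ¥499,574.24):
Base rate for 14.65 is 5% + ¥3.25/kg.
Origin Naresta qualifies under the Drenoria–Naresta agreement and 14.65 is covered: preferential rate Free applies instead.
Duty = ¥499,574.24 × 0% = ¥0.00.
Line 2 (97.74, Beloria, 2,415 kg, ¥537,675.60):
Base rate for 97.74 is ¥2.51/kg.
Duty = 2,415 × ¥2.51 = ¥6,061.65.
Line 3 (88.87, Lorar, 3,368 units, ¥423,189.20):
Base rate for 88.87 is 34%.
Additional duty on 88.87 from Lorar: +35.9%. Applied ad valorem rate: 34% + 35.9% = 69.9%.
Duty = ¥423,189.20 × 69.9% = ¥295,809.25.
Line 4 (06.66, Lorar, 376 units, ¥43,976.96):
Base rate for 06.66 is ¥3.85/unit.
Duty = 376 × ¥3.85 = ¥1,447.60.
Total = ¥0.00 + ¥6,061.65 + ¥295,809.25 + ¥1,447.60 = ¥303,318.50.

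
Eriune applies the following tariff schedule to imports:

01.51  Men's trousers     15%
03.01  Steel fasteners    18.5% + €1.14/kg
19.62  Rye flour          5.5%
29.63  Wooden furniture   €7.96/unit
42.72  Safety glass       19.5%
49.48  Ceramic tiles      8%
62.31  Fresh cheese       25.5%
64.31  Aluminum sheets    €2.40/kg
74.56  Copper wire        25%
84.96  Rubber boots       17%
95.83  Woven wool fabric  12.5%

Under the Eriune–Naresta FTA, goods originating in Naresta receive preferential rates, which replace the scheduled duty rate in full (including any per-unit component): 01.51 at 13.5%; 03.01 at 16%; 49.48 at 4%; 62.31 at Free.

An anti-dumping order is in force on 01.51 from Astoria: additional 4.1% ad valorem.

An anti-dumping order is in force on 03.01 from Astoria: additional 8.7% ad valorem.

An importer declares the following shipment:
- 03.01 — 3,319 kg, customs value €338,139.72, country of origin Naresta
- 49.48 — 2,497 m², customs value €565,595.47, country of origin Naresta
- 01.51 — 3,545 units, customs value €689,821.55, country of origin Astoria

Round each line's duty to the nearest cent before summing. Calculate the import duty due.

Line 1 (03.01, Naresta, 3,319 kg, €338,139.72):
Base rate for 03.01 is 18.5% + €1.14/kg.
Origin Naresta qualifies under the Eriune–Naresta agreement and 03.01 is covered: preferential rate 16% applies instead.
The additional-duty order on 03.01 targets Astoria, not Naresta; it does not apply.
Duty = €338,139.72 × 16% = €54,102.36.
Line 2 (49.48, Naresta, 2,497 m², €565,595.47):
Base rate for 49.48 is 8%.
Origin Naresta qualifies under the Eriune–Naresta agreement and 49.48 is covered: preferential rate 4% applies instead.
Duty = €565,595.47 × 4% = €22,623.82.
Line 3 (01.51, Astoria, 3,545 units, €689,821.55):
Base rate for 01.51 is 15%.
01.51 has an FTA preferential rate, but origin Astoria is not Naresta; base rate stands.
Additional duty on 01.51 from Astoria: +4.1%. Applied ad valorem rate: 15% + 4.1% = 19.1%.
Duty = €689,821.55 × 19.1% = €131,755.92.
Total = €54,102.36 + €22,623.82 + €131,755.92 = €208,482.10.

€208,482.10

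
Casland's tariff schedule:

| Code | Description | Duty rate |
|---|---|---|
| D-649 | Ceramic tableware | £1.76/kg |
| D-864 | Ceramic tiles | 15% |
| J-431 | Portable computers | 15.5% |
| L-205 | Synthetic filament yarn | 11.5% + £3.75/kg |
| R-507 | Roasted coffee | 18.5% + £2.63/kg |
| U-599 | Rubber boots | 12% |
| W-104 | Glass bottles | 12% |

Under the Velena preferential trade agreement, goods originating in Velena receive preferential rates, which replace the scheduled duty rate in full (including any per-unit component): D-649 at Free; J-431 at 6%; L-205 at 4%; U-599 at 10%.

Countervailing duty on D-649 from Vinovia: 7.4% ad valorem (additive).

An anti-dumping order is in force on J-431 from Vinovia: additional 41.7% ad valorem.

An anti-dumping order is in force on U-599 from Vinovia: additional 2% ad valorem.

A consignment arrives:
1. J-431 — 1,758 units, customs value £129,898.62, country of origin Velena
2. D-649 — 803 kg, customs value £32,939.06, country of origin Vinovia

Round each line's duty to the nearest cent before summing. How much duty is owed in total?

£11,644.69

Line 1 (J-431, Velena, 1,758 units, £129,898.62):
Base rate for J-431 is 15.5%.
Origin Velena qualifies under the Casland–Velena agreement and J-431 is covered: preferential rate 6% applies instead.
The additional-duty order on J-431 targets Vinovia, not Velena; it does not apply.
Duty = £129,898.62 × 6% = £7,793.92.
Line 2 (D-649, Vinovia, 803 kg, £32,939.06):
Base rate for D-649 is £1.76/kg.
D-649 has an FTA preferential rate, but origin Vinovia is not Velena; base rate stands.
Additional duty on D-649 from Vinovia: +7.4% ad valorem. Applied ad valorem rate = 7.4%.
Duty = £32,939.06 × 7.4% + 803 × £1.76 = £3,850.77.
Total = £7,793.92 + £3,850.77 = £11,644.69.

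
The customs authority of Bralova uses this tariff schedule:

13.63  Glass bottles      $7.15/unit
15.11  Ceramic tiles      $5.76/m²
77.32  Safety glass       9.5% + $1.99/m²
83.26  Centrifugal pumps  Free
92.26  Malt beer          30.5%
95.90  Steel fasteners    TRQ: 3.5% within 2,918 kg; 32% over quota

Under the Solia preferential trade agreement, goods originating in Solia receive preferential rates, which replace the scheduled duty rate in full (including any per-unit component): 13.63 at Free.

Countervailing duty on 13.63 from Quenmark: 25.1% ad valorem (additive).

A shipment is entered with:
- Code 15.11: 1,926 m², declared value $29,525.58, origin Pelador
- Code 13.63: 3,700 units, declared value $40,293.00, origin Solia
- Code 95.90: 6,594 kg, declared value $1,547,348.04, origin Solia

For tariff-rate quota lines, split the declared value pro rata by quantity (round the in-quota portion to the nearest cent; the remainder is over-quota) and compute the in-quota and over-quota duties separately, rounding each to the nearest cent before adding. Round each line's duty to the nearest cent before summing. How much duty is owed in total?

$311,094.84

Line 1 (15.11, Pelador, 1,926 m², $29,525.58):
Base rate for 15.11 is $5.76/m².
Duty = 1,926 × $5.76 = $11,093.76.
Line 2 (13.63, Solia, 3,700 units, $40,293.00):
Base rate for 13.63 is $7.15/unit.
Origin Solia qualifies under the Bralova–Solia agreement and 13.63 is covered: preferential rate Free applies instead.
The additional-duty order on 13.63 targets Quenmark, not Solia; it does not apply.
Duty = $40,293.00 × 0% = $0.00.
Line 3 (95.90, Solia, 6,594 kg, $1,547,348.04):
Code 95.90 is under a tariff-rate quota (threshold 2,918 kg). In-quota: 2,918 kg at 3.5%; over-quota: 3,676 kg at 32%.
Pro-rata value split: in-quota = $1,547,348.04 × 2,918/6,594 = $684,737.88; over-quota = $1,547,348.04 − $684,737.88 = $862,610.16.
In-quota duty = $684,737.88 × 3.5% = $23,965.83. Over-quota duty = $862,610.16 × 32% = $276,035.25.
Line duty = $23,965.83 + $276,035.25 = $300,001.08.
Total = $11,093.76 + $0.00 + $300,001.08 = $311,094.84.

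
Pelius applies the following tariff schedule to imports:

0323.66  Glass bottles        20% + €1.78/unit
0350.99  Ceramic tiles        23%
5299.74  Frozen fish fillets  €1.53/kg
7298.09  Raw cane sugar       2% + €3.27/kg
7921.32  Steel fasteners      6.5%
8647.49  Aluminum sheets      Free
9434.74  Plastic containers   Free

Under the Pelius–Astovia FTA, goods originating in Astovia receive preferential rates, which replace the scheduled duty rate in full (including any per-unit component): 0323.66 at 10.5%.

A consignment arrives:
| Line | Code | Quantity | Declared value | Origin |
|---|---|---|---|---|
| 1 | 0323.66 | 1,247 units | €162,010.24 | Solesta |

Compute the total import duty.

Line 1 (0323.66, Solesta, 1,247 units, €162,010.24):
Base rate for 0323.66 is 20% + €1.78/unit.
0323.66 has an FTA preferential rate, but origin Solesta is not Astovia; base rate stands.
Duty = €162,010.24 × 20% + 1,247 × €1.78 = €34,621.71.

€34,621.71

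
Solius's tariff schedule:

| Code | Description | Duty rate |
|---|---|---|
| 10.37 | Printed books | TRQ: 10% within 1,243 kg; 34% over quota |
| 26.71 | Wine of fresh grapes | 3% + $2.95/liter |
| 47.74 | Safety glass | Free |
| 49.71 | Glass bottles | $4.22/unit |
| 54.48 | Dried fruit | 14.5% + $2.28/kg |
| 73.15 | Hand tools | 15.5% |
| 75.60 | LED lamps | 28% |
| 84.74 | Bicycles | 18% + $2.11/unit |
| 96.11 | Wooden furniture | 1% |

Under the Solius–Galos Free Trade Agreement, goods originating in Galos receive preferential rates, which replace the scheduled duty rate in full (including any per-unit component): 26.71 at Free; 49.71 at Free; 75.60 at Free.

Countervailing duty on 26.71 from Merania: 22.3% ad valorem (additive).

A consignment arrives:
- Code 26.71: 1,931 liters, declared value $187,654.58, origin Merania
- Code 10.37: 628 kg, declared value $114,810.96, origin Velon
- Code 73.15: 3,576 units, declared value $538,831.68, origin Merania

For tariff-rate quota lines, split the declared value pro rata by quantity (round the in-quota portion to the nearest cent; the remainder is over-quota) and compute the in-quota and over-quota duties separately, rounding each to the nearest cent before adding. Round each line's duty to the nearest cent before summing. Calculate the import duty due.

Line 1 (26.71, Merania, 1,931 liters, $187,654.58):
Base rate for 26.71 is 3% + $2.95/liter.
26.71 has an FTA preferential rate, but origin Merania is not Galos; base rate stands.
Additional duty on 26.71 from Merania: +22.3%. Applied ad valorem rate: 3% + 22.3% = 25.3%.
Duty = $187,654.58 × 25.3% + 1,931 × $2.95 = $53,173.06.
Line 2 (10.37, Velon, 628 kg, $114,810.96):
Code 10.37 is under a tariff-rate quota (threshold 1,243 kg). Quantity 628 kg is within the quota, so the in-quota rate 10% applies to the full value.
Duty = $114,810.96 × 10% = $11,481.10.
Line 3 (73.15, Merania, 3,576 units, $538,831.68):
Base rate for 73.15 is 15.5%.
Duty = $538,831.68 × 15.5% = $83,518.91.
Total = $53,173.06 + $11,481.10 + $83,518.91 = $148,173.07.

$148,173.07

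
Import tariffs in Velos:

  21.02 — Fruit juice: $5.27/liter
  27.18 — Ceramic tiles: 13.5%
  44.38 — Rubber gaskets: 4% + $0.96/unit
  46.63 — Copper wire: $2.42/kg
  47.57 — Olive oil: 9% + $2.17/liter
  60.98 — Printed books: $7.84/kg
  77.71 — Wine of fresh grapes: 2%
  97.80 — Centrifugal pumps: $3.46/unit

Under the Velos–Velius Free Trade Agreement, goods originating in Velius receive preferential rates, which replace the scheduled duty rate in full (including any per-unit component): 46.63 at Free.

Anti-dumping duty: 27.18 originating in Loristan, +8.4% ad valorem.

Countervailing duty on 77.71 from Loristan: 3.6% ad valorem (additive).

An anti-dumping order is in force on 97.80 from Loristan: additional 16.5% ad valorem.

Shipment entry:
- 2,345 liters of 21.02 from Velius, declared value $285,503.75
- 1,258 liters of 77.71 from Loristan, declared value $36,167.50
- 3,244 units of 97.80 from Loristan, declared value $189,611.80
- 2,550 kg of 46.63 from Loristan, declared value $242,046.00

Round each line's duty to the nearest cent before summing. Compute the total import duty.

$63,064.72

Line 1 (21.02, Velius, 2,345 liters, $285,503.75):
Base rate for 21.02 is $5.27/liter.
Origin Velius is the FTA partner but 21.02 is not on the preference list; base rate stands.
Duty = 2,345 × $5.27 = $12,358.15.
Line 2 (77.71, Loristan, 1,258 liters, $36,167.50):
Base rate for 77.71 is 2%.
Additional duty on 77.71 from Loristan: +3.6%. Applied ad valorem rate: 2% + 3.6% = 5.6%.
Duty = $36,167.50 × 5.6% = $2,025.38.
Line 3 (97.80, Loristan, 3,244 units, $189,611.80):
Base rate for 97.80 is $3.46/unit.
Additional duty on 97.80 from Loristan: +16.5% ad valorem. Applied ad valorem rate = 16.5%.
Duty = $189,611.80 × 16.5% + 3,244 × $3.46 = $42,510.19.
Line 4 (46.63, Loristan, 2,550 kg, $242,046.00):
Base rate for 46.63 is $2.42/kg.
46.63 has an FTA preferential rate, but origin Loristan is not Velius; base rate stands.
Duty = 2,550 × $2.42 = $6,171.00.
Total = $12,358.15 + $2,025.38 + $42,510.19 + $6,171.00 = $63,064.72.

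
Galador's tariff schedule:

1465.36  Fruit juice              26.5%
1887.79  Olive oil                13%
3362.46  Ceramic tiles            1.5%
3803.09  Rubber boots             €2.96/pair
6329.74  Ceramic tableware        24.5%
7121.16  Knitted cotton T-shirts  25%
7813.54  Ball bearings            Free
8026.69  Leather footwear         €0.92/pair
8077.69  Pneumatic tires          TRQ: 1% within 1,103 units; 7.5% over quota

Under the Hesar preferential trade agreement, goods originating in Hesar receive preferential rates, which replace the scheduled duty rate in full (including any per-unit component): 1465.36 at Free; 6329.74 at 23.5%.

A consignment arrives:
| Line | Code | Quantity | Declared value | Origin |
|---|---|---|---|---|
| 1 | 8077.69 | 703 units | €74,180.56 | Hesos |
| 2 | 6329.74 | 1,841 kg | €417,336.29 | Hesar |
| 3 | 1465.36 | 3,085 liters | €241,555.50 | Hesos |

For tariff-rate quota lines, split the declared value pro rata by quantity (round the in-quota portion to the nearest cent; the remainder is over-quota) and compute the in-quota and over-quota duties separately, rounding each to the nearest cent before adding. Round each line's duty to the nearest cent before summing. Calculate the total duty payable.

Line 1 (8077.69, Hesos, 703 units, €74,180.56):
Code 8077.69 is under a tariff-rate quota (threshold 1,103 units). Quantity 703 units is within the quota, so the in-quota rate 1% applies to the full value.
Duty = €74,180.56 × 1% = €741.81.
Line 2 (6329.74, Hesar, 1,841 kg, €417,336.29):
Base rate for 6329.74 is 24.5%.
Origin Hesar qualifies under the Galador–Hesar agreement and 6329.74 is covered: preferential rate 23.5% applies instead.
Duty = €417,336.29 × 23.5% = €98,074.03.
Line 3 (1465.36, Hesos, 3,085 liters, €241,555.50):
Base rate for 1465.36 is 26.5%.
1465.36 has an FTA preferential rate, but origin Hesos is not Hesar; base rate stands.
Duty = €241,555.50 × 26.5% = €64,012.21.
Total = €741.81 + €98,074.03 + €64,012.21 = €162,828.05.

€162,828.05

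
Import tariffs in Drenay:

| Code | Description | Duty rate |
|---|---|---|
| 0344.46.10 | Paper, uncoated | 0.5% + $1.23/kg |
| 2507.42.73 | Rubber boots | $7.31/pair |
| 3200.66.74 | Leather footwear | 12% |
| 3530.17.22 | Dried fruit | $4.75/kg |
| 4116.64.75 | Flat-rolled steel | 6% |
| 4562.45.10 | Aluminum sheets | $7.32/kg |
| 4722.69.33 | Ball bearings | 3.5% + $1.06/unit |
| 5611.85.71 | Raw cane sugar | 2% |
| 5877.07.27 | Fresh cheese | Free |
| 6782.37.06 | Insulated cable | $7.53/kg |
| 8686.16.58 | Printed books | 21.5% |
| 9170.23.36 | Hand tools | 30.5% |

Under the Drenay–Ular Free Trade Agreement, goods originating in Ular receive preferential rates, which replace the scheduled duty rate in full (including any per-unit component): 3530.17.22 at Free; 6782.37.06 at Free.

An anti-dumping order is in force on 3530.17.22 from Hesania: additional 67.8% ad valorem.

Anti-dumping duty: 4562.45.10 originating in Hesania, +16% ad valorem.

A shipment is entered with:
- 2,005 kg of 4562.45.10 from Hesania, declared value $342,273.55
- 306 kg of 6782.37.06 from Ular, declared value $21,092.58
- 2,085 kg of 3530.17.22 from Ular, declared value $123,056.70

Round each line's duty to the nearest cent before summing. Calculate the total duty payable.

$69,440.37

Line 1 (4562.45.10, Hesania, 2,005 kg, $342,273.55):
Base rate for 4562.45.10 is $7.32/kg.
Additional duty on 4562.45.10 from Hesania: +16% ad valorem. Applied ad valorem rate = 16%.
Duty = $342,273.55 × 16% + 2,005 × $7.32 = $69,440.37.
Line 2 (6782.37.06, Ular, 306 kg, $21,092.58):
Base rate for 6782.37.06 is $7.53/kg.
Origin Ular qualifies under the Drenay–Ular agreement and 6782.37.06 is covered: preferential rate Free applies instead.
Duty = $21,092.58 × 0% = $0.00.
Line 3 (3530.17.22, Ular, 2,085 kg, $123,056.70):
Base rate for 3530.17.22 is $4.75/kg.
Origin Ular qualifies under the Drenay–Ular agreement and 3530.17.22 is covered: preferential rate Free applies instead.
The additional-duty order on 3530.17.22 targets Hesania, not Ular; it does not apply.
Duty = $123,056.70 × 0% = $0.00.
Total = $69,440.37 + $0.00 + $0.00 = $69,440.37.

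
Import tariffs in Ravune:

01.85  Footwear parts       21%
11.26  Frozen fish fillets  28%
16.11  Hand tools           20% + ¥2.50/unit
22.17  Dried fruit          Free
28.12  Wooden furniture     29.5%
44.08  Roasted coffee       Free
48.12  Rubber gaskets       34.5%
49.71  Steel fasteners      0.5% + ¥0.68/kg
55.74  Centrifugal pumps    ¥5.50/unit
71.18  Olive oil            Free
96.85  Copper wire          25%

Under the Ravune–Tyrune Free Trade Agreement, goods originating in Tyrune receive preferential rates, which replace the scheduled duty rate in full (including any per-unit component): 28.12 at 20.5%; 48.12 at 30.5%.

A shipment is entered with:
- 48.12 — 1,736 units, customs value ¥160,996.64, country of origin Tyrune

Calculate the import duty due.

¥49,103.98

Line 1 (48.12, Tyrune, 1,736 units, ¥160,996.64):
Base rate for 48.12 is 34.5%.
Origin Tyrune qualifies under the Ravune–Tyrune agreement and 48.12 is covered: preferential rate 30.5% applies instead.
Duty = ¥160,996.64 × 30.5% = ¥49,103.98.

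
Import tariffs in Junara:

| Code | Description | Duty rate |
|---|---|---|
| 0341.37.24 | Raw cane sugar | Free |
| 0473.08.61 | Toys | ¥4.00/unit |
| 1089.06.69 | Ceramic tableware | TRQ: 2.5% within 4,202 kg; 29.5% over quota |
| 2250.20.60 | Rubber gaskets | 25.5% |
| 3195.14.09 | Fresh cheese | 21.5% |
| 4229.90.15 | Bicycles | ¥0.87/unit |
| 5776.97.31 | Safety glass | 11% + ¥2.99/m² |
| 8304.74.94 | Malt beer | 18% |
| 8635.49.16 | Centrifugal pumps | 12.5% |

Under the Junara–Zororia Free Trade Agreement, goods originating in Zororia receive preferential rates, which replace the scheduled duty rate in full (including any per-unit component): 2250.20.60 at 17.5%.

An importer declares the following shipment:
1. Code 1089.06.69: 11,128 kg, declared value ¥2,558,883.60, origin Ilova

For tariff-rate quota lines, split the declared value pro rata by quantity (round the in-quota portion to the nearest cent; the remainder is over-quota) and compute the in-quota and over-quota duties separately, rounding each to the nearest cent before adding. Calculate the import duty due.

¥493,983.19

Line 1 (1089.06.69, Ilova, 11,128 kg, ¥2,558,883.60):
Code 1089.06.69 is under a tariff-rate quota (threshold 4,202 kg). In-quota: 4,202 kg at 2.5%; over-quota: 6,926 kg at 29.5%.
Pro-rata value split: in-quota = ¥2,558,883.60 × 4,202/11,128 = ¥966,249.90; over-quota = ¥2,558,883.60 − ¥966,249.90 = ¥1,592,633.70.
In-quota duty = ¥966,249.90 × 2.5% = ¥24,156.25. Over-quota duty = ¥1,592,633.70 × 29.5% = ¥469,826.94.
Line duty = ¥24,156.25 + ¥469,826.94 = ¥493,983.19.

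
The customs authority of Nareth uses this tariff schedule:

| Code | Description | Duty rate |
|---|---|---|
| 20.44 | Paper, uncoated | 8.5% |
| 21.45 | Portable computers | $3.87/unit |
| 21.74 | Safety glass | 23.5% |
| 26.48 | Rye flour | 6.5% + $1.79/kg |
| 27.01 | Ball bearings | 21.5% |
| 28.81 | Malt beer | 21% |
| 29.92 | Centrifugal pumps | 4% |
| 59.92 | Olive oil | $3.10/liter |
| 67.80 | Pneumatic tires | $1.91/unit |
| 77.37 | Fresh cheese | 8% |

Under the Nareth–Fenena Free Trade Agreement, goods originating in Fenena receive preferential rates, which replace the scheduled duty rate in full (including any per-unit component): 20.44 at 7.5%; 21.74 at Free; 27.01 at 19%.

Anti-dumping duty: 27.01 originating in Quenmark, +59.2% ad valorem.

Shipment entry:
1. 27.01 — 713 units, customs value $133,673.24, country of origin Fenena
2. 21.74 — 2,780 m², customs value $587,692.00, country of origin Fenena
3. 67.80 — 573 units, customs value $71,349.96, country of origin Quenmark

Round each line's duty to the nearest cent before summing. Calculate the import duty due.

$26,492.35

Line 1 (27.01, Fenena, 713 units, $133,673.24):
Base rate for 27.01 is 21.5%.
Origin Fenena qualifies under the Nareth–Fenena agreement and 27.01 is covered: preferential rate 19% applies instead.
The additional-duty order on 27.01 targets Quenmark, not Fenena; it does not apply.
Duty = $133,673.24 × 19% = $25,397.92.
Line 2 (21.74, Fenena, 2,780 m², $587,692.00):
Base rate for 21.74 is 23.5%.
Origin Fenena qualifies under the Nareth–Fenena agreement and 21.74 is covered: preferential rate Free applies instead.
Duty = $587,692.00 × 0% = $0.00.
Line 3 (67.80, Quenmark, 573 units, $71,349.96):
Base rate for 67.80 is $1.91/unit.
Duty = 573 × $1.91 = $1,094.43.
Total = $25,397.92 + $0.00 + $1,094.43 = $26,492.35.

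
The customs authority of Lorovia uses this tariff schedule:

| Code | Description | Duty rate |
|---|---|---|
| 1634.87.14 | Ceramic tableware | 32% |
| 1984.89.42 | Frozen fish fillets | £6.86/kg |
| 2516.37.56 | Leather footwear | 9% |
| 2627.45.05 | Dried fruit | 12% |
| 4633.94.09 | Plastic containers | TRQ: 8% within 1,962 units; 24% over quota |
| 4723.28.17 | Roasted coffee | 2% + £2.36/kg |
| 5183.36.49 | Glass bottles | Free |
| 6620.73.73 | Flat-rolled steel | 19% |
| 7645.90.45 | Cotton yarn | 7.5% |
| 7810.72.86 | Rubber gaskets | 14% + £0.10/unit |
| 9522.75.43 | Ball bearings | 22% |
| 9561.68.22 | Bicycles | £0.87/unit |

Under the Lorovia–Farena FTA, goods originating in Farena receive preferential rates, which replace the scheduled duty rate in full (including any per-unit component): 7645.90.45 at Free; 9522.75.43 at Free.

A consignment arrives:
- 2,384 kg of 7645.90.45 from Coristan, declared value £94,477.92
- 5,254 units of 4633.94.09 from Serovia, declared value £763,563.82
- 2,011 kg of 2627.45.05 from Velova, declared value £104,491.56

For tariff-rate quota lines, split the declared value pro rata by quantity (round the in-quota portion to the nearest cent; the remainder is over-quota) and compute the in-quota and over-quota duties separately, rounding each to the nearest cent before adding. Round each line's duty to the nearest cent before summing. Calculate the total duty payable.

Line 1 (7645.90.45, Coristan, 2,384 kg, £94,477.92):
Base rate for 7645.90.45 is 7.5%.
7645.90.45 has an FTA preferential rate, but origin Coristan is not Farena; base rate stands.
Duty = £94,477.92 × 7.5% = £7,085.84.
Line 2 (4633.94.09, Serovia, 5,254 units, £763,563.82):
Code 4633.94.09 is under a tariff-rate quota (threshold 1,962 units). In-quota: 1,962 units at 8%; over-quota: 3,292 units at 24%.
Pro-rata value split: in-quota = £763,563.82 × 1,962/5,254 = £285,137.46; over-quota = £763,563.82 − £285,137.46 = £478,426.36.
In-quota duty = £285,137.46 × 8% = £22,811.00. Over-quota duty = £478,426.36 × 24% = £114,822.33.
Line duty = £22,811.00 + £114,822.33 = £137,633.33.
Line 3 (2627.45.05, Velova, 2,011 kg, £104,491.56):
Base rate for 2627.45.05 is 12%.
Duty = £104,491.56 × 12% = £12,538.99.
Total = £7,085.84 + £137,633.33 + £12,538.99 = £157,258.16.

£157,258.16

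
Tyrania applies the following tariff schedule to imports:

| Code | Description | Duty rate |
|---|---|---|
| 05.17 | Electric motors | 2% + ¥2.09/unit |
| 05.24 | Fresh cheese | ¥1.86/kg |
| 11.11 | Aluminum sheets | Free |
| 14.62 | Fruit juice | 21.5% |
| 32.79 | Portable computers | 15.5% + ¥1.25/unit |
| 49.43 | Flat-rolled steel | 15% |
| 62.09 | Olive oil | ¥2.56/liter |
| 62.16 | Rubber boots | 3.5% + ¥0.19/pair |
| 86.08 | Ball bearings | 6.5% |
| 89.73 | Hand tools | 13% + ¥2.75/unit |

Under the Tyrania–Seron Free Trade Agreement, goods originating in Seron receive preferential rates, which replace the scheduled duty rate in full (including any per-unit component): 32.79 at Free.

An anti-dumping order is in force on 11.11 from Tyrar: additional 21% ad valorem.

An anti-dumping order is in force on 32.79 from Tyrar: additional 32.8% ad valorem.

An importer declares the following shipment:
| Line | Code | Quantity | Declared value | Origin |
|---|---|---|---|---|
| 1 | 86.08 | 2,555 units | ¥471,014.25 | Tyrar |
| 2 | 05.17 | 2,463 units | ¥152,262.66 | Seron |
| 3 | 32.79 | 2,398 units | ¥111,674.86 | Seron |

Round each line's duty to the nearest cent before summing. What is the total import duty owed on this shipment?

Line 1 (86.08, Tyrar, 2,555 units, ¥471,014.25):
Base rate for 86.08 is 6.5%.
Duty = ¥471,014.25 × 6.5% = ¥30,615.93.
Line 2 (05.17, Seron, 2,463 units, ¥152,262.66):
Base rate for 05.17 is 2% + ¥2.09/unit.
Origin Seron is the FTA partner but 05.17 is not on the preference list; base rate stands.
Duty = ¥152,262.66 × 2% + 2,463 × ¥2.09 = ¥8,192.92.
Line 3 (32.79, Seron, 2,398 units, ¥111,674.86):
Base rate for 32.79 is 15.5% + ¥1.25/unit.
Origin Seron qualifies under the Tyrania–Seron agreement and 32.79 is covered: preferential rate Free applies instead.
The additional-duty order on 32.79 targets Tyrar, not Seron; it does not apply.
Duty = ¥111,674.86 × 0% = ¥0.00.
Total = ¥30,615.93 + ¥8,192.92 + ¥0.00 = ¥38,808.85.

¥38,808.85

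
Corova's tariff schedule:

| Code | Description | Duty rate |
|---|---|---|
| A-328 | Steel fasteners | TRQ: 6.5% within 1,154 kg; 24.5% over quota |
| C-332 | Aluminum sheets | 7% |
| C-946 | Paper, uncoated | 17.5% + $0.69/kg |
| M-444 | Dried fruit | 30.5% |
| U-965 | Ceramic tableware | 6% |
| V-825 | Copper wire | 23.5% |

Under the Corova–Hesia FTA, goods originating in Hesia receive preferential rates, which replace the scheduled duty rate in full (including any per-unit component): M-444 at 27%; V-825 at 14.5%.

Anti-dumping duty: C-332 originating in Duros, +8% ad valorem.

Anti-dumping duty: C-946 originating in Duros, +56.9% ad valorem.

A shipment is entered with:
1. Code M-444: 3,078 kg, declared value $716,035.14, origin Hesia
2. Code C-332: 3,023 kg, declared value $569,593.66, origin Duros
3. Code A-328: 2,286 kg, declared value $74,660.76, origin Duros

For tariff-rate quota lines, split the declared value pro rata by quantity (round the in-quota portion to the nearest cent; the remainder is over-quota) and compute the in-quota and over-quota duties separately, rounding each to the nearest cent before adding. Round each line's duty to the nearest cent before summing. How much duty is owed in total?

$290,276.29

Line 1 (M-444, Hesia, 3,078 kg, $716,035.14):
Base rate for M-444 is 30.5%.
Origin Hesia qualifies under the Corova–Hesia agreement and M-444 is covered: preferential rate 27% applies instead.
Duty = $716,035.14 × 27% = $193,329.49.
Line 2 (C-332, Duros, 3,023 kg, $569,593.66):
Base rate for C-332 is 7%.
Additional duty on C-332 from Duros: +8%. Applied ad valorem rate: 7% + 8% = 15%.
Duty = $569,593.66 × 15% = $85,439.05.
Line 3 (A-328, Duros, 2,286 kg, $74,660.76):
Code A-328 is under a tariff-rate quota (threshold 1,154 kg). In-quota: 1,154 kg at 6.5%; over-quota: 1,132 kg at 24.5%.
Pro-rata value split: in-quota = $74,660.76 × 1,154/2,286 = $37,689.64; over-quota = $74,660.76 − $37,689.64 = $36,971.12.
In-quota duty = $37,689.64 × 6.5% = $2,449.83. Over-quota duty = $36,971.12 × 24.5% = $9,057.92.
Line duty = $2,449.83 + $9,057.92 = $11,507.75.
Total = $193,329.49 + $85,439.05 + $11,507.75 = $290,276.29.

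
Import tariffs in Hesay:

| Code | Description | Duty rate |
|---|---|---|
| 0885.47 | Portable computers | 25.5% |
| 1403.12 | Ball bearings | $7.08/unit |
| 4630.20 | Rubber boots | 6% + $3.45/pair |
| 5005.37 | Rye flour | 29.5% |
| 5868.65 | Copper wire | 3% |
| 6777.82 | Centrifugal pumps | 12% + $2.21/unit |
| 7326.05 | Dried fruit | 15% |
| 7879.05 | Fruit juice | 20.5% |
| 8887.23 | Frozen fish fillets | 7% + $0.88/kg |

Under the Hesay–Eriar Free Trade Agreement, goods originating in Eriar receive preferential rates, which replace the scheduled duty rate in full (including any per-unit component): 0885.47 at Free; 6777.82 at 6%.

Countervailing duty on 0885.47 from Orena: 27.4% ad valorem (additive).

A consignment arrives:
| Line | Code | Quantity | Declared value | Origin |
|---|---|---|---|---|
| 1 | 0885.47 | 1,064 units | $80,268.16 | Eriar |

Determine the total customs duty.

Line 1 (0885.47, Eriar, 1,064 units, $80,268.16):
Base rate for 0885.47 is 25.5%.
Origin Eriar qualifies under the Hesay–Eriar agreement and 0885.47 is covered: preferential rate Free applies instead.
The additional-duty order on 0885.47 targets Orena, not Eriar; it does not apply.
Duty = $80,268.16 × 0% = $0.00.

$0.00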